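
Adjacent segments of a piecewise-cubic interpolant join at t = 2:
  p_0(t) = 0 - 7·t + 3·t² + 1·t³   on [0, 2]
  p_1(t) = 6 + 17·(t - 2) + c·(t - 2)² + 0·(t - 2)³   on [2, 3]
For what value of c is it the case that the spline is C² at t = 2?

p_0''(t) = 6 + 6·t, so p_0''(2) = 18. On the right, p_1''(2) = 2c, so c = 9.

9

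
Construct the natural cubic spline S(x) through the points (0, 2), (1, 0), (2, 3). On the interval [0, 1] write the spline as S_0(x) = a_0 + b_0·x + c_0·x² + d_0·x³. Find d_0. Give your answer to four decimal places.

1.2500

Let m_i = S''(x_i). Step sizes h_i = 1, 1; slopes of the chords Δ_i = (y_(i+1) - y_i)/h_i = -2, 3.
  1·m_0 + 4·m_1 + 1·m_2 = 6(Δ_1 - Δ_0) = 30
Natural end conditions: m_0 = m_2 = 0.
Solving the tridiagonal system: m_0 = 0, m_1 = 15/2, m_2 = 0.
On [0, 1], with S_0(x) = a_0 + b_0·x + c_0·x² + d_0·x³: c_0 = m_0/2 = 0, d_0 = (m_1 - m_0)/(6h_0) = 5/4, b_0 = Δ_0 - h_0(2m_0 + m_1)/6 = -13/4.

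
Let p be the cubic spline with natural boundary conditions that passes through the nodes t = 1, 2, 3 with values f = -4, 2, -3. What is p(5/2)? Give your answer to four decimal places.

0.5313

Let m_i = p''(x_i). Step sizes h_i = 1, 1; slopes of the chords Δ_i = (y_(i+1) - y_i)/h_i = 6, -5.
  1·m_0 + 4·m_1 + 1·m_2 = 6(Δ_1 - Δ_0) = -66
Natural end conditions: m_0 = m_2 = 0.
Solving: m_0 = 0, m_1 = -33/2, m_2 = 0.
On [2, 3], p(t) = 2 + 1/2·(t - 2) - 33/4·(t - 2)² + 11/4·(t - 2)³.
With (t - 2) = 1/2: p(5/2) = 17/32.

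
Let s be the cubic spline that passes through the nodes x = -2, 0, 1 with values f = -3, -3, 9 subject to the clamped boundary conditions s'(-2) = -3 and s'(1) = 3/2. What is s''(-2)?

Put M_i = s'' at the i-th knot. Here h = (2, 1) and Δ = (0, 12), so the interior equations h_(i-1)·M_(i-1) + 2(h_(i-1)+h_i)·M_i + h_i·M_(i+1) = 6(Δ_i − Δ_(i-1)) read
  2·M_0 + 6·M_1 + 1·M_2 = 6(Δ_1 - Δ_0) = 72
Clamped end conditions give two more equations: 2h_0·M_0 + h_0·M_1 = 6(Δ_0 - s'(-2)) = 18 and h_1·M_1 + 2h_1·M_2 = 6(s'(1) - Δ_1) = -63.
Solving: M_0 = -6, M_1 = 21, M_2 = -42.

-6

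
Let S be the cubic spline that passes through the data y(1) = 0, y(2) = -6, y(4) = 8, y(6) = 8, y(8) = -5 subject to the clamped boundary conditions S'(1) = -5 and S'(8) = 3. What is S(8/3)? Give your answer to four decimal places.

-4.1309

Write σ_i for S''(x_i). With h_i = 1, 2, 2, 2 and divided differences Δ_i = -6, 7, 0, -13/2, the continuity of S' gives the tridiagonal system
  1·σ_0 + 6·σ_1 + 2·σ_2 = 6(Δ_1 - Δ_0) = 78
  2·σ_1 + 8·σ_2 + 2·σ_3 = 6(Δ_2 - Δ_1) = -42
  2·σ_2 + 8·σ_3 + 2·σ_4 = 6(Δ_3 - Δ_2) = -39
Clamped end conditions give two more equations: 2h_0·σ_0 + h_0·σ_1 = 6(Δ_0 - S'(1)) = -6 and h_3·σ_3 + 2h_3·σ_4 = 6(S'(8) - Δ_3) = 57.
Solving: σ_0 = -1013/86, σ_1 = 755/43, σ_2 = -1339/172, σ_3 = -319/43, σ_4 = 3089/172.
On [2, 4], S(t) = -6 - 363/172·(t - 2) + 755/86·(t - 2)² - 1453/688·(t - 2)³.
With (t - 2) = 2/3: S(8/3) = -4796/1161.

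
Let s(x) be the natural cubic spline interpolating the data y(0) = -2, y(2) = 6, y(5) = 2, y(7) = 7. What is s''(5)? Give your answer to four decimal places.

Let m_i = s''(x_i). Step sizes h_i = 2, 3, 2; slopes of the chords Δ_i = (y_(i+1) - y_i)/h_i = 4, -4/3, 5/2.
  2·m_0 + 10·m_1 + 3·m_2 = 6(Δ_1 - Δ_0) = -32
  3·m_1 + 10·m_2 + 2·m_3 = 6(Δ_2 - Δ_1) = 23
Natural end conditions: m_0 = m_3 = 0.
Forward elimination and back-substitution give m_0 = 0, m_1 = -389/91, m_2 = 326/91, m_3 = 0.

3.5824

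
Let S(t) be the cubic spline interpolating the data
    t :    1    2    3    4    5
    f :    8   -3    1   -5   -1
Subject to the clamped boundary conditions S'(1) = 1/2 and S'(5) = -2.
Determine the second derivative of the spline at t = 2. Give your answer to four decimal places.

45.3929

Put M_i = S'' at the i-th knot. Here h = (1, 1, 1, 1) and Δ = (-11, 4, -6, 4), so the interior equations h_(i-1)·M_(i-1) + 2(h_(i-1)+h_i)·M_i + h_i·M_(i+1) = 6(Δ_i − Δ_(i-1)) read
  1·M_0 + 4·M_1 + 1·M_2 = 6(Δ_1 - Δ_0) = 90
  1·M_1 + 4·M_2 + 1·M_3 = 6(Δ_2 - Δ_1) = -60
  1·M_2 + 4·M_3 + 1·M_4 = 6(Δ_3 - Δ_2) = 60
Clamped end conditions give two more equations: 2h_0·M_0 + h_0·M_1 = 6(Δ_0 - S'(1)) = -69 and h_3·M_3 + 2h_3·M_4 = 6(S'(5) - Δ_3) = -36.
Hence M_0 = -3203/56, M_1 = 1271/28, M_2 = -275/8, M_3 = 899/28, M_4 = -1907/56.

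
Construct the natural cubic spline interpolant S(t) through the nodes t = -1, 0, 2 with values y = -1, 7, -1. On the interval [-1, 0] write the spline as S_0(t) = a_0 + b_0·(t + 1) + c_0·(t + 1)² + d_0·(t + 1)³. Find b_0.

10

With σ_i denoting the second derivative at x_i, h_i = 1, 2, and Δ_i = (y_(i+1) − y_i)/h_i = 8, -4:
  1·σ_0 + 6·σ_1 + 2·σ_2 = 6(Δ_1 - Δ_0) = -72
Natural end conditions: σ_0 = σ_2 = 0.
Forward elimination and back-substitution give σ_0 = 0, σ_1 = -12, σ_2 = 0.
On [-1, 0], with S_0(t) = a_0 + b_0·(t + 1) + c_0·(t + 1)² + d_0·(t + 1)³: c_0 = σ_0/2 = 0, d_0 = (σ_1 - σ_0)/(6h_0) = -2, b_0 = Δ_0 - h_0(2σ_0 + σ_1)/6 = 10.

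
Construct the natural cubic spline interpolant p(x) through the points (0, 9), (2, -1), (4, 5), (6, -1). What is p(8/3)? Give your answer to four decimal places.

0.3877

Put m_i = p'' at the i-th knot. Here h = (2, 2, 2) and Δ = (-5, 3, -3), so the interior equations h_(i-1)·m_(i-1) + 2(h_(i-1)+h_i)·m_i + h_i·m_(i+1) = 6(Δ_i − Δ_(i-1)) read
  2·m_0 + 8·m_1 + 2·m_2 = 6(Δ_1 - Δ_0) = 48
  2·m_1 + 8·m_2 + 2·m_3 = 6(Δ_2 - Δ_1) = -36
Natural end conditions: m_0 = m_3 = 0.
Solving the tridiagonal system: m_0 = 0, m_1 = 38/5, m_2 = -32/5, m_3 = 0.
On [2, 4], p(x) = -1 + 1/15·(x - 2) + 19/5·(x - 2)² - 7/6·(x - 2)³.
With (x - 2) = 2/3: p(8/3) = 157/405.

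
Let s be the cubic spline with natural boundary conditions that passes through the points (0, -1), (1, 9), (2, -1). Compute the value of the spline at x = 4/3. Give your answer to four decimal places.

7.5185

With σ_i denoting the second derivative at x_i, h_i = 1, 1, and Δ_i = (y_(i+1) − y_i)/h_i = 10, -10:
  1·σ_0 + 4·σ_1 + 1·σ_2 = 6(Δ_1 - Δ_0) = -120
Natural end conditions: σ_0 = σ_2 = 0.
Hence σ_0 = 0, σ_1 = -30, σ_2 = 0.
On [1, 2], s(x) = 9 + 0·(x - 1) - 15·(x - 1)² + 5·(x - 1)³.
With (x - 1) = 1/3: s(4/3) = 203/27.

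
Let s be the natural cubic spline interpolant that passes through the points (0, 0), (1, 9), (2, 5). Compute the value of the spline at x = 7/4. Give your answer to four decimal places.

Let M_i = s''(x_i). Step sizes h_i = 1, 1; slopes of the chords Δ_i = (y_(i+1) - y_i)/h_i = 9, -4.
  1·M_0 + 4·M_1 + 1·M_2 = 6(Δ_1 - Δ_0) = -78
Natural end conditions: M_0 = M_2 = 0.
Solving: M_0 = 0, M_1 = -39/2, M_2 = 0.
On [1, 2], s(x) = 9 + 5/2·(x - 1) - 39/4·(x - 1)² + 13/4·(x - 1)³.
With (x - 1) = 3/4: s(7/4) = 1731/256.

6.7617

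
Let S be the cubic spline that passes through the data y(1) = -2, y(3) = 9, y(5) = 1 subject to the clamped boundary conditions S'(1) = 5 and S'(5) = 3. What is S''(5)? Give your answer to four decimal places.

17.1250

Write m_i for S''(x_i). With h_i = 2, 2 and divided differences Δ_i = 11/2, -4, the continuity of S' gives the tridiagonal system
  2·m_0 + 8·m_1 + 2·m_2 = 6(Δ_1 - Δ_0) = -57
Clamped end conditions give two more equations: 2h_0·m_0 + h_0·m_1 = 6(Δ_0 - S'(1)) = 3 and h_1·m_1 + 2h_1·m_2 = 6(S'(5) - Δ_1) = 42.
Solving: m_0 = 59/8, m_1 = -53/4, m_2 = 137/8.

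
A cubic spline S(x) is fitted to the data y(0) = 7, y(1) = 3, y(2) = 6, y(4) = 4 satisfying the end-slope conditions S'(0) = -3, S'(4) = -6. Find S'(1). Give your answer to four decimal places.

-0.9545

Write M_i for S''(x_i). With h_i = 1, 1, 2 and divided differences Δ_i = -4, 3, -1, the continuity of S' gives the tridiagonal system
  1·M_0 + 4·M_1 + 1·M_2 = 6(Δ_1 - Δ_0) = 42
  1·M_1 + 6·M_2 + 2·M_3 = 6(Δ_2 - Δ_1) = -24
Clamped end conditions give two more equations: 2h_0·M_0 + h_0·M_1 = 6(Δ_0 - S'(0)) = -6 and h_2·M_2 + 2h_2·M_3 = 6(S'(4) - Δ_2) = -30.
Solving the tridiagonal system: M_0 = -111/11, M_1 = 156/11, M_2 = -51/11, M_3 = -57/11.
On [1, 2], S'(x) = b_1 + 2c_1·(x - 1) + 3d_1·(x - 1)² with b_1 = Δ_1 - h_1(2M_1 + M_2)/6 = -21/22, c_1 = M_1/2 = 78/11, d_1 = (M_2 - M_1)/(6h_1) = -69/22. So S'(1) = -21/22.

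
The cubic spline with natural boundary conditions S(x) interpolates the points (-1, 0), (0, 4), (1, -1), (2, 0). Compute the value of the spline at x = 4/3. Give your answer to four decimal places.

-1.4815

With σ_i denoting the second derivative at x_i, h_i = 1, 1, 1, and Δ_i = (y_(i+1) − y_i)/h_i = 4, -5, 1:
  1·σ_0 + 4·σ_1 + 1·σ_2 = 6(Δ_1 - Δ_0) = -54
  1·σ_1 + 4·σ_2 + 1·σ_3 = 6(Δ_2 - Δ_1) = 36
Natural end conditions: σ_0 = σ_3 = 0.
Solving: σ_0 = 0, σ_1 = -84/5, σ_2 = 66/5, σ_3 = 0.
On [1, 2], S(x) = -1 - 17/5·(x - 1) + 33/5·(x - 1)² - 11/5·(x - 1)³.
With (x - 1) = 1/3: S(4/3) = -40/27.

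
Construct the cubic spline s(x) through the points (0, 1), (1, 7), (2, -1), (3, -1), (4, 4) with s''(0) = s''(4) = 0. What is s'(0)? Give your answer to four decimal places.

With M_i denoting the second derivative at x_i, h_i = 1, 1, 1, 1, and Δ_i = (y_(i+1) − y_i)/h_i = 6, -8, 0, 5:
  1·M_0 + 4·M_1 + 1·M_2 = 6(Δ_1 - Δ_0) = -84
  1·M_1 + 4·M_2 + 1·M_3 = 6(Δ_2 - Δ_1) = 48
  1·M_2 + 4·M_3 + 1·M_4 = 6(Δ_3 - Δ_2) = 30
Natural end conditions: M_0 = M_4 = 0.
Forward elimination and back-substitution give M_0 = 0, M_1 = -711/28, M_2 = 123/7, M_3 = 87/28, M_4 = 0.
On [0, 1], s'(x) = b_0 + 2c_0·x + 3d_0·x² with b_0 = Δ_0 - h_0(2M_0 + M_1)/6 = 573/56, c_0 = M_0/2 = 0, d_0 = (M_1 - M_0)/(6h_0) = -237/56. So s'(0) = 573/56.

10.2321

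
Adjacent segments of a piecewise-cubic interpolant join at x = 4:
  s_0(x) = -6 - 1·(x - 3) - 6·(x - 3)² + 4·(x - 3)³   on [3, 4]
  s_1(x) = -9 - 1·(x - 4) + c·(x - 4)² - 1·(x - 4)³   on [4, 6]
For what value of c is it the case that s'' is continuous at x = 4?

s_0''(x) = -12 + 24·(x - 3), so s_0''(4) = 12. On the right, s_1''(4) = 2c, so c = 6.

6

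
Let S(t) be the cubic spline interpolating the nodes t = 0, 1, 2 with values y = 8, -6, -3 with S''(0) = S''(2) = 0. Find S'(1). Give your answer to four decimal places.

Write m_i for S''(x_i). With h_i = 1, 1 and divided differences Δ_i = -14, 3, the continuity of S' gives the tridiagonal system
  1·m_0 + 4·m_1 + 1·m_2 = 6(Δ_1 - Δ_0) = 102
Natural end conditions: m_0 = m_2 = 0.
Solving the tridiagonal system: m_0 = 0, m_1 = 51/2, m_2 = 0.
On [1, 2], S'(t) = b_1 + 2c_1·(t - 1) + 3d_1·(t - 1)² with b_1 = Δ_1 - h_1(2m_1 + m_2)/6 = -11/2, c_1 = m_1/2 = 51/4, d_1 = (m_2 - m_1)/(6h_1) = -17/4. So S'(1) = -11/2.

-5.5000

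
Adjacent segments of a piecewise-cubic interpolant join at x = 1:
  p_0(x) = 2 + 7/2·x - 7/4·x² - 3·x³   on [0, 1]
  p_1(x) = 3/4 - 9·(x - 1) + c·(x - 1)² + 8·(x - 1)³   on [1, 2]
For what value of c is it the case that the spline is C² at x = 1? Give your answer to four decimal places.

p_0''(x) = -7/2 - 18·x, so p_0''(1) = -43/2. On the right, p_1''(1) = 2c, so c = -43/4.

-10.7500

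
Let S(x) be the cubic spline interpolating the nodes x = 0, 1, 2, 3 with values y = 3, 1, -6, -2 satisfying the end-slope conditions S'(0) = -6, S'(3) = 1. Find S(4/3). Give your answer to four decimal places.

Write M_i for S''(x_i). With h_i = 1, 1, 1 and divided differences Δ_i = -2, -7, 4, the continuity of S' gives the tridiagonal system
  1·M_0 + 4·M_1 + 1·M_2 = 6(Δ_1 - Δ_0) = -30
  1·M_1 + 4·M_2 + 1·M_3 = 6(Δ_2 - Δ_1) = 66
Clamped end conditions give two more equations: 2h_0·M_0 + h_0·M_1 = 6(Δ_0 - S'(0)) = 24 and h_2·M_2 + 2h_2·M_3 = 6(S'(3) - Δ_2) = -18.
Solving the tridiagonal system: M_0 = 328/15, M_1 = -296/15, M_2 = 406/15, M_3 = -338/15.
On [1, 2], S(x) = 1 - 74/15·(x - 1) - 148/15·(x - 1)² + 39/5·(x - 1)³.
With (x - 1) = 1/3: S(4/3) = -196/135.

-1.4519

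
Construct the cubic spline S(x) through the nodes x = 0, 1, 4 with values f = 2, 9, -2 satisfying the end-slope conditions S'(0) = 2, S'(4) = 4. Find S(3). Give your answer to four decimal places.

0.2407

Let m_i = S''(x_i). Step sizes h_i = 1, 3; slopes of the chords Δ_i = (y_(i+1) - y_i)/h_i = 7, -11/3.
  1·m_0 + 8·m_1 + 3·m_2 = 6(Δ_1 - Δ_0) = -64
Clamped end conditions give two more equations: 2h_0·m_0 + h_0·m_1 = 6(Δ_0 - S'(0)) = 30 and h_1·m_1 + 2h_1·m_2 = 6(S'(4) - Δ_1) = 46.
Forward elimination and back-substitution give m_0 = 47/2, m_1 = -17, m_2 = 97/6.
On [1, 4], S(x) = 9 + 21/4·(x - 1) - 17/2·(x - 1)² + 199/108·(x - 1)³.
With (x - 1) = 2: S(3) = 13/54.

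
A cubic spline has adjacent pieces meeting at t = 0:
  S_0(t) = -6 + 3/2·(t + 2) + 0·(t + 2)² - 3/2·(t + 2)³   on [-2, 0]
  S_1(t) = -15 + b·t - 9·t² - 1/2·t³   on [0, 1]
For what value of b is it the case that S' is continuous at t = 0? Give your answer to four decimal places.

-16.5000

S_0'(t) = 3/2 + 0·(t + 2) - 9/2·(t + 2)², so S_0'(0) = -33/2. On the right, S_1'(0) = b, so b = -33/2.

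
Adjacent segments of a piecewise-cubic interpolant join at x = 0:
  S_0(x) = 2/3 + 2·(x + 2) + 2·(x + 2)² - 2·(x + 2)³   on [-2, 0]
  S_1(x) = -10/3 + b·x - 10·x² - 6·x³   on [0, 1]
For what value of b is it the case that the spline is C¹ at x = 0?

S_0'(x) = 2 + 4·(x + 2) - 6·(x + 2)², so S_0'(0) = -14. On the right, S_1'(0) = b, so b = -14.

-14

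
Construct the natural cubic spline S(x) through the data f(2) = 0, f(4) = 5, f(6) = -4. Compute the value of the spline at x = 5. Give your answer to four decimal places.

1.8125

Let σ_i = S''(x_i). Step sizes h_i = 2, 2; slopes of the chords Δ_i = (y_(i+1) - y_i)/h_i = 5/2, -9/2.
  2·σ_0 + 8·σ_1 + 2·σ_2 = 6(Δ_1 - Δ_0) = -42
Natural end conditions: σ_0 = σ_2 = 0.
Forward elimination and back-substitution give σ_0 = 0, σ_1 = -21/4, σ_2 = 0.
On [4, 6], S(x) = 5 - 1·(x - 4) - 21/8·(x - 4)² + 7/16·(x - 4)³.
With (x - 4) = 1: S(5) = 29/16.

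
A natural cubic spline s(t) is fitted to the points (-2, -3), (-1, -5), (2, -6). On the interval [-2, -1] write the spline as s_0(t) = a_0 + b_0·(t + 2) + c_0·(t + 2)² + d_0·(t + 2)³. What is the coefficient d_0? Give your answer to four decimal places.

0.2083

Put σ_i = s'' at the i-th knot. Here h = (1, 3) and Δ = (-2, -1/3), so the interior equations h_(i-1)·σ_(i-1) + 2(h_(i-1)+h_i)·σ_i + h_i·σ_(i+1) = 6(Δ_i − Δ_(i-1)) read
  1·σ_0 + 8·σ_1 + 3·σ_2 = 6(Δ_1 - Δ_0) = 10
Natural end conditions: σ_0 = σ_2 = 0.
Hence σ_0 = 0, σ_1 = 5/4, σ_2 = 0.
On [-2, -1], with s_0(t) = a_0 + b_0·(t + 2) + c_0·(t + 2)² + d_0·(t + 2)³: c_0 = σ_0/2 = 0, d_0 = (σ_1 - σ_0)/(6h_0) = 5/24, b_0 = Δ_0 - h_0(2σ_0 + σ_1)/6 = -53/24.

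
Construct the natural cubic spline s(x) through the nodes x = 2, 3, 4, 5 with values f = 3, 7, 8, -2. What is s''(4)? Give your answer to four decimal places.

-16.4000

Let M_i = s''(x_i). Step sizes h_i = 1, 1, 1; slopes of the chords Δ_i = (y_(i+1) - y_i)/h_i = 4, 1, -10.
  1·M_0 + 4·M_1 + 1·M_2 = 6(Δ_1 - Δ_0) = -18
  1·M_1 + 4·M_2 + 1·M_3 = 6(Δ_2 - Δ_1) = -66
Natural end conditions: M_0 = M_3 = 0.
Solving the tridiagonal system: M_0 = 0, M_1 = -2/5, M_2 = -82/5, M_3 = 0.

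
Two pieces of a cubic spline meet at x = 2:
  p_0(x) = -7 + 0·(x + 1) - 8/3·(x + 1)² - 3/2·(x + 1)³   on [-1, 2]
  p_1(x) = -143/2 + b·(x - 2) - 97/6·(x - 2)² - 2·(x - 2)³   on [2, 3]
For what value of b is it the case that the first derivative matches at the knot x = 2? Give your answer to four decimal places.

p_0'(x) = 0 - 16/3·(x + 1) - 9/2·(x + 1)², so p_0'(2) = -113/2. On the right, p_1'(2) = b, so b = -113/2.

-56.5000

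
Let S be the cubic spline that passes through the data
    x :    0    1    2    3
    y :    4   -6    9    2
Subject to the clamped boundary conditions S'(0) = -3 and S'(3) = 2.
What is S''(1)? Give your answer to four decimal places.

With σ_i denoting the second derivative at x_i, h_i = 1, 1, 1, and Δ_i = (y_(i+1) − y_i)/h_i = -10, 15, -7:
  1·σ_0 + 4·σ_1 + 1·σ_2 = 6(Δ_1 - Δ_0) = 150
  1·σ_1 + 4·σ_2 + 1·σ_3 = 6(Δ_2 - Δ_1) = -132
Clamped end conditions give two more equations: 2h_0·σ_0 + h_0·σ_1 = 6(Δ_0 - S'(0)) = -42 and h_2·σ_2 + 2h_2·σ_3 = 6(S'(3) - Δ_2) = 54.
Solving the tridiagonal system: σ_0 = -164/3, σ_1 = 202/3, σ_2 = -194/3, σ_3 = 178/3.

67.3333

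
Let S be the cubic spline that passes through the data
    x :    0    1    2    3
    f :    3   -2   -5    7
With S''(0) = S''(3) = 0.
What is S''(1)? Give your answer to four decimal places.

With M_i denoting the second derivative at x_i, h_i = 1, 1, 1, and Δ_i = (y_(i+1) − y_i)/h_i = -5, -3, 12:
  1·M_0 + 4·M_1 + 1·M_2 = 6(Δ_1 - Δ_0) = 12
  1·M_1 + 4·M_2 + 1·M_3 = 6(Δ_2 - Δ_1) = 90
Natural end conditions: M_0 = M_3 = 0.
Solving: M_0 = 0, M_1 = -14/5, M_2 = 116/5, M_3 = 0.

-2.8000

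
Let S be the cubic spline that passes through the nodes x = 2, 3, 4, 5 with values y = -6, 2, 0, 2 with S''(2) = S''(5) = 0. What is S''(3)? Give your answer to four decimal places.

Put M_i = S'' at the i-th knot. Here h = (1, 1, 1) and Δ = (8, -2, 2), so the interior equations h_(i-1)·M_(i-1) + 2(h_(i-1)+h_i)·M_i + h_i·M_(i+1) = 6(Δ_i − Δ_(i-1)) read
  1·M_0 + 4·M_1 + 1·M_2 = 6(Δ_1 - Δ_0) = -60
  1·M_1 + 4·M_2 + 1·M_3 = 6(Δ_2 - Δ_1) = 24
Natural end conditions: M_0 = M_3 = 0.
Hence M_0 = 0, M_1 = -88/5, M_2 = 52/5, M_3 = 0.

-17.6000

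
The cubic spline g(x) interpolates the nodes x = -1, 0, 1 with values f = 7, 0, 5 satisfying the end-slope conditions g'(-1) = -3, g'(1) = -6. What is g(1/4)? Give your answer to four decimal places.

1.1680

With M_i denoting the second derivative at x_i, h_i = 1, 1, and Δ_i = (y_(i+1) − y_i)/h_i = -7, 5:
  1·M_0 + 4·M_1 + 1·M_2 = 6(Δ_1 - Δ_0) = 72
Clamped end conditions give two more equations: 2h_0·M_0 + h_0·M_1 = 6(Δ_0 - g'(-1)) = -24 and h_1·M_1 + 2h_1·M_2 = 6(g'(1) - Δ_1) = -66.
Solving the tridiagonal system: M_0 = -63/2, M_1 = 39, M_2 = -105/2.
On [0, 1], g(x) = 0 + 3/4·x + 39/2·x² - 61/4·x³.
With x = 1/4: g(1/4) = 299/256.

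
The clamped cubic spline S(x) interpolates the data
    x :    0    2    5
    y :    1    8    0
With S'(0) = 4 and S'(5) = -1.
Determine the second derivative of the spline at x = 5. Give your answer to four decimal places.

4.3667

Let M_i = S''(x_i). Step sizes h_i = 2, 3; slopes of the chords Δ_i = (y_(i+1) - y_i)/h_i = 7/2, -8/3.
  2·M_0 + 10·M_1 + 3·M_2 = 6(Δ_1 - Δ_0) = -37
Clamped end conditions give two more equations: 2h_0·M_0 + h_0·M_1 = 6(Δ_0 - S'(0)) = -3 and h_1·M_1 + 2h_1·M_2 = 6(S'(5) - Δ_1) = 10.
Forward elimination and back-substitution give M_0 = 39/20, M_1 = -27/5, M_2 = 131/30.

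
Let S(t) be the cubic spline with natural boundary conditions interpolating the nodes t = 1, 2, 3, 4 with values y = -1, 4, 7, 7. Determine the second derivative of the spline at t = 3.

-4

Write M_i for S''(x_i). With h_i = 1, 1, 1 and divided differences Δ_i = 5, 3, 0, the continuity of S' gives the tridiagonal system
  1·M_0 + 4·M_1 + 1·M_2 = 6(Δ_1 - Δ_0) = -12
  1·M_1 + 4·M_2 + 1·M_3 = 6(Δ_2 - Δ_1) = -18
Natural end conditions: M_0 = M_3 = 0.
Solving: M_0 = 0, M_1 = -2, M_2 = -4, M_3 = 0.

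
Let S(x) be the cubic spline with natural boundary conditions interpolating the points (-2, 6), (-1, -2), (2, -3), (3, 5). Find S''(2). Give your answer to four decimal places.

With σ_i denoting the second derivative at x_i, h_i = 1, 3, 1, and Δ_i = (y_(i+1) − y_i)/h_i = -8, -1/3, 8:
  1·σ_0 + 8·σ_1 + 3·σ_2 = 6(Δ_1 - Δ_0) = 46
  3·σ_1 + 8·σ_2 + 1·σ_3 = 6(Δ_2 - Δ_1) = 50
Natural end conditions: σ_0 = σ_3 = 0.
Solving the tridiagonal system: σ_0 = 0, σ_1 = 218/55, σ_2 = 262/55, σ_3 = 0.

4.7636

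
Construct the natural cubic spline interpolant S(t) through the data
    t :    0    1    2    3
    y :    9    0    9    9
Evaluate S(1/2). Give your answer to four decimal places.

2.4750

Let σ_i = S''(x_i). Step sizes h_i = 1, 1, 1; slopes of the chords Δ_i = (y_(i+1) - y_i)/h_i = -9, 9, 0.
  1·σ_0 + 4·σ_1 + 1·σ_2 = 6(Δ_1 - Δ_0) = 108
  1·σ_1 + 4·σ_2 + 1·σ_3 = 6(Δ_2 - Δ_1) = -54
Natural end conditions: σ_0 = σ_3 = 0.
Hence σ_0 = 0, σ_1 = 162/5, σ_2 = -108/5, σ_3 = 0.
On [0, 1], S(t) = 9 - 72/5·t + 0·t² + 27/5·t³.
With t = 1/2: S(1/2) = 99/40.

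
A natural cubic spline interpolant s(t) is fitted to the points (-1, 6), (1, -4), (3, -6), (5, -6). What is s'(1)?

-3

With σ_i denoting the second derivative at x_i, h_i = 2, 2, 2, and Δ_i = (y_(i+1) − y_i)/h_i = -5, -1, 0:
  2·σ_0 + 8·σ_1 + 2·σ_2 = 6(Δ_1 - Δ_0) = 24
  2·σ_1 + 8·σ_2 + 2·σ_3 = 6(Δ_2 - Δ_1) = 6
Natural end conditions: σ_0 = σ_3 = 0.
Solving: σ_0 = 0, σ_1 = 3, σ_2 = 0, σ_3 = 0.
On [1, 3], s'(t) = b_1 + 2c_1·(t - 1) + 3d_1·(t - 1)² with b_1 = Δ_1 - h_1(2σ_1 + σ_2)/6 = -3, c_1 = σ_1/2 = 3/2, d_1 = (σ_2 - σ_1)/(6h_1) = -1/4. So s'(1) = -3.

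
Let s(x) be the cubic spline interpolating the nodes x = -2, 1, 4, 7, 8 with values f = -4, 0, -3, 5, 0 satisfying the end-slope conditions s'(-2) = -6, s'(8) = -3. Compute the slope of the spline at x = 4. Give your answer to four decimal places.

Let M_i = s''(x_i). Step sizes h_i = 3, 3, 3, 1; slopes of the chords Δ_i = (y_(i+1) - y_i)/h_i = 4/3, -1, 8/3, -5.
  3·M_0 + 12·M_1 + 3·M_2 = 6(Δ_1 - Δ_0) = -14
  3·M_1 + 12·M_2 + 3·M_3 = 6(Δ_2 - Δ_1) = 22
  3·M_2 + 8·M_3 + 1·M_4 = 6(Δ_3 - Δ_2) = -46
Clamped end conditions give two more equations: 2h_0·M_0 + h_0·M_1 = 6(Δ_0 - s'(-2)) = 44 and h_3·M_3 + 2h_3·M_4 = 6(s'(8) - Δ_3) = 12.
Solving: M_0 = 569/58, M_1 = -431/87, M_2 = 929/174, M_3 = -263/29, M_4 = 611/58.
On [4, 7], s'(x) = b_2 + 2c_2·(x - 4) + 3d_2·(x - 4)² with b_2 = Δ_2 - h_2(2M_2 + M_3)/6 = 54/29, c_2 = M_2/2 = 929/348, d_2 = (M_3 - M_2)/(6h_2) = -2507/3132. So s'(4) = 54/29.

1.8621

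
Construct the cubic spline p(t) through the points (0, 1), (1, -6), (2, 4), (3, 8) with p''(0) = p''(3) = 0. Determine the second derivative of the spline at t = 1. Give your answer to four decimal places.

Let M_i = p''(x_i). Step sizes h_i = 1, 1, 1; slopes of the chords Δ_i = (y_(i+1) - y_i)/h_i = -7, 10, 4.
  1·M_0 + 4·M_1 + 1·M_2 = 6(Δ_1 - Δ_0) = 102
  1·M_1 + 4·M_2 + 1·M_3 = 6(Δ_2 - Δ_1) = -36
Natural end conditions: M_0 = M_3 = 0.
Hence M_0 = 0, M_1 = 148/5, M_2 = -82/5, M_3 = 0.

29.6000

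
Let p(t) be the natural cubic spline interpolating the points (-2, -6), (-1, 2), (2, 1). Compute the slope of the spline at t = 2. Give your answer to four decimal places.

-3.4583

Put m_i = p'' at the i-th knot. Here h = (1, 3) and Δ = (8, -1/3), so the interior equations h_(i-1)·m_(i-1) + 2(h_(i-1)+h_i)·m_i + h_i·m_(i+1) = 6(Δ_i − Δ_(i-1)) read
  1·m_0 + 8·m_1 + 3·m_2 = 6(Δ_1 - Δ_0) = -50
Natural end conditions: m_0 = m_2 = 0.
Hence m_0 = 0, m_1 = -25/4, m_2 = 0.
On [-1, 2], p'(t) = b_1 + 2c_1·(t + 1) + 3d_1·(t + 1)² with b_1 = Δ_1 - h_1(2m_1 + m_2)/6 = 71/12, c_1 = m_1/2 = -25/8, d_1 = (m_2 - m_1)/(6h_1) = 25/72. So p'(2) = -83/24.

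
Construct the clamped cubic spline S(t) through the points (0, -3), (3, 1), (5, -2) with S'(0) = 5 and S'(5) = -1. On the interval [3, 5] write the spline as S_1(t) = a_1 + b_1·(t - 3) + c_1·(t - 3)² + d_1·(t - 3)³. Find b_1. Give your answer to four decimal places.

-1.2500

Let σ_i = S''(x_i). Step sizes h_i = 3, 2; slopes of the chords Δ_i = (y_(i+1) - y_i)/h_i = 4/3, -3/2.
  3·σ_0 + 10·σ_1 + 2·σ_2 = 6(Δ_1 - Δ_0) = -17
Clamped end conditions give two more equations: 2h_0·σ_0 + h_0·σ_1 = 6(Δ_0 - S'(0)) = -22 and h_1·σ_1 + 2h_1·σ_2 = 6(S'(5) - Δ_1) = 3.
Solving the tridiagonal system: σ_0 = -19/6, σ_1 = -1, σ_2 = 5/4.
On [3, 5], with S_1(t) = a_1 + b_1·(t - 3) + c_1·(t - 3)² + d_1·(t - 3)³: c_1 = σ_1/2 = -1/2, d_1 = (σ_2 - σ_1)/(6h_1) = 3/16, b_1 = Δ_1 - h_1(2σ_1 + σ_2)/6 = -5/4.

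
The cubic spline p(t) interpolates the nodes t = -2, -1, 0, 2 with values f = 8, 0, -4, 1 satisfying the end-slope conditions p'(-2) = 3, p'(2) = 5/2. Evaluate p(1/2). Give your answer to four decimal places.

-3.4276

Put M_i = p'' at the i-th knot. Here h = (1, 1, 2) and Δ = (-8, -4, 5/2), so the interior equations h_(i-1)·M_(i-1) + 2(h_(i-1)+h_i)·M_i + h_i·M_(i+1) = 6(Δ_i − Δ_(i-1)) read
  1·M_0 + 4·M_1 + 1·M_2 = 6(Δ_1 - Δ_0) = 24
  1·M_1 + 6·M_2 + 2·M_3 = 6(Δ_2 - Δ_1) = 39
Clamped end conditions give two more equations: 2h_0·M_0 + h_0·M_1 = 6(Δ_0 - p'(-2)) = -66 and h_2·M_2 + 2h_2·M_3 = 6(p'(2) - Δ_2) = 0.
Solving: M_0 = -445/11, M_1 = 164/11, M_2 = 53/11, M_3 = -53/22.
On [0, 2], p(t) = -4 + 1/11·t + 53/22·t² - 53/88·t³.
With t = 1/2: p(1/2) = -2413/704.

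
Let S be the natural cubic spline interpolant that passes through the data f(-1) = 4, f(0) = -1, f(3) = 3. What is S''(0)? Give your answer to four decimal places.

Write M_i for S''(x_i). With h_i = 1, 3 and divided differences Δ_i = -5, 4/3, the continuity of S' gives the tridiagonal system
  1·M_0 + 8·M_1 + 3·M_2 = 6(Δ_1 - Δ_0) = 38
Natural end conditions: M_0 = M_2 = 0.
Solving: M_0 = 0, M_1 = 19/4, M_2 = 0.

4.7500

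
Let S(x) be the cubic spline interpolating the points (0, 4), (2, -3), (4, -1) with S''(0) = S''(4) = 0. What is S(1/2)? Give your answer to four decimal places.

Write m_i for S''(x_i). With h_i = 2, 2 and divided differences Δ_i = -7/2, 1, the continuity of S' gives the tridiagonal system
  2·m_0 + 8·m_1 + 2·m_2 = 6(Δ_1 - Δ_0) = 27
Natural end conditions: m_0 = m_2 = 0.
Hence m_0 = 0, m_1 = 27/8, m_2 = 0.
On [0, 2], S(x) = 4 - 37/8·x + 0·x² + 9/32·x³.
With x = 1/2: S(1/2) = 441/256.

1.7227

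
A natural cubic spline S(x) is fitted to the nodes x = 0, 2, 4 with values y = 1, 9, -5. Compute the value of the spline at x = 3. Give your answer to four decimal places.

Put σ_i = S'' at the i-th knot. Here h = (2, 2) and Δ = (4, -7), so the interior equations h_(i-1)·σ_(i-1) + 2(h_(i-1)+h_i)·σ_i + h_i·σ_(i+1) = 6(Δ_i − Δ_(i-1)) read
  2·σ_0 + 8·σ_1 + 2·σ_2 = 6(Δ_1 - Δ_0) = -66
Natural end conditions: σ_0 = σ_2 = 0.
Solving the tridiagonal system: σ_0 = 0, σ_1 = -33/4, σ_2 = 0.
On [2, 4], S(x) = 9 - 3/2·(x - 2) - 33/8·(x - 2)² + 11/16·(x - 2)³.
With (x - 2) = 1: S(3) = 65/16.

4.0625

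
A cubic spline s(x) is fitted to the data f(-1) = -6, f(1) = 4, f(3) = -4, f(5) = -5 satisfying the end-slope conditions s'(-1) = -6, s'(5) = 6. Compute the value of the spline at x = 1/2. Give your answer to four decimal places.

0.8344

Let M_i = s''(x_i). Step sizes h_i = 2, 2, 2; slopes of the chords Δ_i = (y_(i+1) - y_i)/h_i = 5, -4, -1/2.
  2·M_0 + 8·M_1 + 2·M_2 = 6(Δ_1 - Δ_0) = -54
  2·M_1 + 8·M_2 + 2·M_3 = 6(Δ_2 - Δ_1) = 21
Clamped end conditions give two more equations: 2h_0·M_0 + h_0·M_1 = 6(Δ_0 - s'(-1)) = 66 and h_2·M_2 + 2h_2·M_3 = 6(s'(5) - Δ_2) = 39.
Hence M_0 = 233/10, M_1 = -68/5, M_2 = 41/10, M_3 = 77/10.
On [-1, 1], s(x) = -6 - 6·(x + 1) + 233/20·(x + 1)² - 123/40·(x + 1)³.
With (x + 1) = 3/2: s(1/2) = 267/320.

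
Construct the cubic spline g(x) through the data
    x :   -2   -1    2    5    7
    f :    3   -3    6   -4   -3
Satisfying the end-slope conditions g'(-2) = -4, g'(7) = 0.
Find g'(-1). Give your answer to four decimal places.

Let m_i = g''(x_i). Step sizes h_i = 1, 3, 3, 2; slopes of the chords Δ_i = (y_(i+1) - y_i)/h_i = -6, 3, -10/3, 1/2.
  1·m_0 + 8·m_1 + 3·m_2 = 6(Δ_1 - Δ_0) = 54
  3·m_1 + 12·m_2 + 3·m_3 = 6(Δ_2 - Δ_1) = -38
  3·m_2 + 10·m_3 + 2·m_4 = 6(Δ_3 - Δ_2) = 23
Clamped end conditions give two more equations: 2h_0·m_0 + h_0·m_1 = 6(Δ_0 - g'(-2)) = -12 and h_3·m_3 + 2h_3·m_4 = 6(g'(7) - Δ_3) = -3.
Solving: m_0 = -3361/294, m_1 = 1597/147, m_2 = -2105/294, m_3 = 751/147, m_4 = -1943/588.
On [-1, 2], g'(x) = b_1 + 2c_1·(x + 1) + 3d_1·(x + 1)² with b_1 = Δ_1 - h_1(2m_1 + m_2)/6 = -2519/588, c_1 = m_1/2 = 1597/294, d_1 = (m_2 - m_1)/(6h_1) = -757/756. So g'(-1) = -2519/588.

-4.2840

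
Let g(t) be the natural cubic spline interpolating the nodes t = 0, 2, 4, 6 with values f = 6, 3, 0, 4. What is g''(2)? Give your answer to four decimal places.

-0.7000

Let M_i = g''(x_i). Step sizes h_i = 2, 2, 2; slopes of the chords Δ_i = (y_(i+1) - y_i)/h_i = -3/2, -3/2, 2.
  2·M_0 + 8·M_1 + 2·M_2 = 6(Δ_1 - Δ_0) = 0
  2·M_1 + 8·M_2 + 2·M_3 = 6(Δ_2 - Δ_1) = 21
Natural end conditions: M_0 = M_3 = 0.
Solving: M_0 = 0, M_1 = -7/10, M_2 = 14/5, M_3 = 0.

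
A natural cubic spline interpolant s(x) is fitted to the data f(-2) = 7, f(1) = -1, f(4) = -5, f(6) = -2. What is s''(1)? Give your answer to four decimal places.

Write M_i for s''(x_i). With h_i = 3, 3, 2 and divided differences Δ_i = -8/3, -4/3, 3/2, the continuity of s' gives the tridiagonal system
  3·M_0 + 12·M_1 + 3·M_2 = 6(Δ_1 - Δ_0) = 8
  3·M_1 + 10·M_2 + 2·M_3 = 6(Δ_2 - Δ_1) = 17
Natural end conditions: M_0 = M_3 = 0.
Forward elimination and back-substitution give M_0 = 0, M_1 = 29/111, M_2 = 60/37, M_3 = 0.

0.2613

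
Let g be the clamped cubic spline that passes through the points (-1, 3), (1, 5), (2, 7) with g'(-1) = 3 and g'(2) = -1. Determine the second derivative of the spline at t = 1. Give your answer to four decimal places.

4.6667

With m_i denoting the second derivative at x_i, h_i = 2, 1, and Δ_i = (y_(i+1) − y_i)/h_i = 1, 2:
  2·m_0 + 6·m_1 + 1·m_2 = 6(Δ_1 - Δ_0) = 6
Clamped end conditions give two more equations: 2h_0·m_0 + h_0·m_1 = 6(Δ_0 - g'(-1)) = -12 and h_1·m_1 + 2h_1·m_2 = 6(g'(2) - Δ_1) = -18.
Solving: m_0 = -16/3, m_1 = 14/3, m_2 = -34/3.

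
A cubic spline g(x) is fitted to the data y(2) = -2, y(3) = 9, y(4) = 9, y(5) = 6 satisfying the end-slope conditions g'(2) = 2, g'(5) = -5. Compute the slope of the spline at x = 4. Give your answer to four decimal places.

-3.1333

Put M_i = g'' at the i-th knot. Here h = (1, 1, 1) and Δ = (11, 0, -3), so the interior equations h_(i-1)·M_(i-1) + 2(h_(i-1)+h_i)·M_i + h_i·M_(i+1) = 6(Δ_i − Δ_(i-1)) read
  1·M_0 + 4·M_1 + 1·M_2 = 6(Δ_1 - Δ_0) = -66
  1·M_1 + 4·M_2 + 1·M_3 = 6(Δ_2 - Δ_1) = -18
Clamped end conditions give two more equations: 2h_0·M_0 + h_0·M_1 = 6(Δ_0 - g'(2)) = 54 and h_2·M_2 + 2h_2·M_3 = 6(g'(5) - Δ_2) = -12.
Hence M_0 = 614/15, M_1 = -418/15, M_2 = 68/15, M_3 = -124/15.
On [4, 5], g'(x) = b_2 + 2c_2·(x - 4) + 3d_2·(x - 4)² with b_2 = Δ_2 - h_2(2M_2 + M_3)/6 = -47/15, c_2 = M_2/2 = 34/15, d_2 = (M_3 - M_2)/(6h_2) = -32/15. So g'(4) = -47/15.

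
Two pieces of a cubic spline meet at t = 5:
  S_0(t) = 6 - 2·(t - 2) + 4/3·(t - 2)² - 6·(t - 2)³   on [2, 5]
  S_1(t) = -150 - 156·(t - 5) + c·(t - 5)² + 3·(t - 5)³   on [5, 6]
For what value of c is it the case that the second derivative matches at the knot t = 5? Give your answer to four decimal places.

S_0''(t) = 8/3 - 36·(t - 2), so S_0''(5) = -316/3. On the right, S_1''(5) = 2c, so c = -158/3.

-52.6667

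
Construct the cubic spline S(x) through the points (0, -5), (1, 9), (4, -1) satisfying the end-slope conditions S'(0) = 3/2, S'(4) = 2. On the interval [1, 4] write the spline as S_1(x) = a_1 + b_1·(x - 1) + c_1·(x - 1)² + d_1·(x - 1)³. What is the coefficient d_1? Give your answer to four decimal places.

2.4838

Write M_i for S''(x_i). With h_i = 1, 3 and divided differences Δ_i = 14, -10/3, the continuity of S' gives the tridiagonal system
  1·M_0 + 8·M_1 + 3·M_2 = 6(Δ_1 - Δ_0) = -104
Clamped end conditions give two more equations: 2h_0·M_0 + h_0·M_1 = 6(Δ_0 - S'(0)) = 75 and h_1·M_1 + 2h_1·M_2 = 6(S'(4) - Δ_1) = 32.
Forward elimination and back-substitution give M_0 = 405/8, M_1 = -105/4, M_2 = 443/24.
On [1, 4], with S_1(x) = a_1 + b_1·(x - 1) + c_1·(x - 1)² + d_1·(x - 1)³: c_1 = M_1/2 = -105/8, d_1 = (M_2 - M_1)/(6h_1) = 1073/432, b_1 = Δ_1 - h_1(2M_1 + M_2)/6 = 219/16.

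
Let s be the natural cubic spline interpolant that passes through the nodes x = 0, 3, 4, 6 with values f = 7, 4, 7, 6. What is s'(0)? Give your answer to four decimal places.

-2.7553

Write m_i for s''(x_i). With h_i = 3, 1, 2 and divided differences Δ_i = -1, 3, -1/2, the continuity of s' gives the tridiagonal system
  3·m_0 + 8·m_1 + 1·m_2 = 6(Δ_1 - Δ_0) = 24
  1·m_1 + 6·m_2 + 2·m_3 = 6(Δ_2 - Δ_1) = -21
Natural end conditions: m_0 = m_3 = 0.
Solving: m_0 = 0, m_1 = 165/47, m_2 = -192/47, m_3 = 0.
On [0, 3], s'(x) = b_0 + 2c_0·x + 3d_0·x² with b_0 = Δ_0 - h_0(2m_0 + m_1)/6 = -259/94, c_0 = m_0/2 = 0, d_0 = (m_1 - m_0)/(6h_0) = 55/282. So s'(0) = -259/94.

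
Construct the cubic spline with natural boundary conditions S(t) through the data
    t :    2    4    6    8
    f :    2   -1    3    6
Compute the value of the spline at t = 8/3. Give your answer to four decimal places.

Write σ_i for S''(x_i). With h_i = 2, 2, 2 and divided differences Δ_i = -3/2, 2, 3/2, the continuity of S' gives the tridiagonal system
  2·σ_0 + 8·σ_1 + 2·σ_2 = 6(Δ_1 - Δ_0) = 21
  2·σ_1 + 8·σ_2 + 2·σ_3 = 6(Δ_2 - Δ_1) = -3
Natural end conditions: σ_0 = σ_3 = 0.
Solving the tridiagonal system: σ_0 = 0, σ_1 = 29/10, σ_2 = -11/10, σ_3 = 0.
On [2, 4], S(t) = 2 - 37/15·(t - 2) + 0·(t - 2)² + 29/120·(t - 2)³.
With (t - 2) = 2/3: S(8/3) = 173/405.

0.4272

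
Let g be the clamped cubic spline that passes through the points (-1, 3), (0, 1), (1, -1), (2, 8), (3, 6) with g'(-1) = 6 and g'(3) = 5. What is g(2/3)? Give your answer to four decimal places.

-1.8386

Put σ_i = g'' at the i-th knot. Here h = (1, 1, 1, 1) and Δ = (-2, -2, 9, -2), so the interior equations h_(i-1)·σ_(i-1) + 2(h_(i-1)+h_i)·σ_i + h_i·σ_(i+1) = 6(Δ_i − Δ_(i-1)) read
  1·σ_0 + 4·σ_1 + 1·σ_2 = 6(Δ_1 - Δ_0) = 0
  1·σ_1 + 4·σ_2 + 1·σ_3 = 6(Δ_2 - Δ_1) = 66
  1·σ_2 + 4·σ_3 + 1·σ_4 = 6(Δ_3 - Δ_2) = -66
Clamped end conditions give two more equations: 2h_0·σ_0 + h_0·σ_1 = 6(Δ_0 - g'(-1)) = -48 and h_3·σ_3 + 2h_3·σ_4 = 6(g'(3) - Δ_3) = 42.
Hence σ_0 = -335/14, σ_1 = -1/7, σ_2 = 49/2, σ_3 = -223/7, σ_4 = 517/14.
On [0, 1], g(t) = 1 - 169/28·t - 1/14·t² + 115/28·t³.
With t = 2/3: g(2/3) = -695/378.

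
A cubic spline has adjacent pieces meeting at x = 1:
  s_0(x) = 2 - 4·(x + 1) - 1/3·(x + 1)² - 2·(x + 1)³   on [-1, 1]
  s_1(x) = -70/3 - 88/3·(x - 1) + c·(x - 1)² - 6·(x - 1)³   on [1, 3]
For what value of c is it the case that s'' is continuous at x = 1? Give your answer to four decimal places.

-12.3333

s_0''(x) = -2/3 - 12·(x + 1), so s_0''(1) = -74/3. On the right, s_1''(1) = 2c, so c = -37/3.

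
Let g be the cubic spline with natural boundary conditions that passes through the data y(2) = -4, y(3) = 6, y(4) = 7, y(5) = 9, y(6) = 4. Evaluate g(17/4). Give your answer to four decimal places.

Put m_i = g'' at the i-th knot. Here h = (1, 1, 1, 1) and Δ = (10, 1, 2, -5), so the interior equations h_(i-1)·m_(i-1) + 2(h_(i-1)+h_i)·m_i + h_i·m_(i+1) = 6(Δ_i − Δ_(i-1)) read
  1·m_0 + 4·m_1 + 1·m_2 = 6(Δ_1 - Δ_0) = -54
  1·m_1 + 4·m_2 + 1·m_3 = 6(Δ_2 - Δ_1) = 6
  1·m_2 + 4·m_3 + 1·m_4 = 6(Δ_3 - Δ_2) = -42
Natural end conditions: m_0 = m_4 = 0.
Solving: m_0 = 0, m_1 = -219/14, m_2 = 60/7, m_3 = -177/14, m_4 = 0.
On [4, 5], g(x) = 7 + 5/4·(x - 4) + 30/7·(x - 4)² - 99/28·(x - 4)³.
With (x - 4) = 1/4: g(17/4) = 13485/1792.

7.5251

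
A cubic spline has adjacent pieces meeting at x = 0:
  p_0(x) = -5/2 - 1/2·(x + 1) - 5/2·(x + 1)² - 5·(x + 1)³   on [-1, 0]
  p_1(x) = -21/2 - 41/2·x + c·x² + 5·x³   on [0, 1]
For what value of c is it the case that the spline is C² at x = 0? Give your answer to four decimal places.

-17.5000

p_0''(x) = -5 - 30·(x + 1), so p_0''(0) = -35. On the right, p_1''(0) = 2c, so c = -35/2.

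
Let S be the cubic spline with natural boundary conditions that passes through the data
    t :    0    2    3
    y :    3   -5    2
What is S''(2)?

Write M_i for S''(x_i). With h_i = 2, 1 and divided differences Δ_i = -4, 7, the continuity of S' gives the tridiagonal system
  2·M_0 + 6·M_1 + 1·M_2 = 6(Δ_1 - Δ_0) = 66
Natural end conditions: M_0 = M_2 = 0.
Hence M_0 = 0, M_1 = 11, M_2 = 0.

11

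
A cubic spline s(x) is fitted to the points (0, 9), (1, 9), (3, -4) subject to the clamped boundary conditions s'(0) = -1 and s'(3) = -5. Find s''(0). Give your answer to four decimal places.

8.1667

Let m_i = s''(x_i). Step sizes h_i = 1, 2; slopes of the chords Δ_i = (y_(i+1) - y_i)/h_i = 0, -13/2.
  1·m_0 + 6·m_1 + 2·m_2 = 6(Δ_1 - Δ_0) = -39
Clamped end conditions give two more equations: 2h_0·m_0 + h_0·m_1 = 6(Δ_0 - s'(0)) = 6 and h_1·m_1 + 2h_1·m_2 = 6(s'(3) - Δ_1) = 9.
Solving the tridiagonal system: m_0 = 49/6, m_1 = -31/3, m_2 = 89/12.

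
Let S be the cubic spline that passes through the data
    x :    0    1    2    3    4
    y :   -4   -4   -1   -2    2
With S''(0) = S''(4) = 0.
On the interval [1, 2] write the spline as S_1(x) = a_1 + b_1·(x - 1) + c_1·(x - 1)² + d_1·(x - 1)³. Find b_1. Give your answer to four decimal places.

2.3571

Write σ_i for S''(x_i). With h_i = 1, 1, 1, 1 and divided differences Δ_i = 0, 3, -1, 4, the continuity of S' gives the tridiagonal system
  1·σ_0 + 4·σ_1 + 1·σ_2 = 6(Δ_1 - Δ_0) = 18
  1·σ_1 + 4·σ_2 + 1·σ_3 = 6(Δ_2 - Δ_1) = -24
  1·σ_2 + 4·σ_3 + 1·σ_4 = 6(Δ_3 - Δ_2) = 30
Natural end conditions: σ_0 = σ_4 = 0.
Solving: σ_0 = 0, σ_1 = 99/14, σ_2 = -72/7, σ_3 = 141/14, σ_4 = 0.
On [1, 2], with S_1(x) = a_1 + b_1·(x - 1) + c_1·(x - 1)² + d_1·(x - 1)³: c_1 = σ_1/2 = 99/28, d_1 = (σ_2 - σ_1)/(6h_1) = -81/28, b_1 = Δ_1 - h_1(2σ_1 + σ_2)/6 = 33/14.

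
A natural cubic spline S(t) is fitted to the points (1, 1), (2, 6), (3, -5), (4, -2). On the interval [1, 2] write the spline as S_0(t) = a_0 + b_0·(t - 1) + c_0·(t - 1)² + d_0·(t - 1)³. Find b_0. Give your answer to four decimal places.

10.2000

With M_i denoting the second derivative at x_i, h_i = 1, 1, 1, and Δ_i = (y_(i+1) − y_i)/h_i = 5, -11, 3:
  1·M_0 + 4·M_1 + 1·M_2 = 6(Δ_1 - Δ_0) = -96
  1·M_1 + 4·M_2 + 1·M_3 = 6(Δ_2 - Δ_1) = 84
Natural end conditions: M_0 = M_3 = 0.
Solving: M_0 = 0, M_1 = -156/5, M_2 = 144/5, M_3 = 0.
On [1, 2], with S_0(t) = a_0 + b_0·(t - 1) + c_0·(t - 1)² + d_0·(t - 1)³: c_0 = M_0/2 = 0, d_0 = (M_1 - M_0)/(6h_0) = -26/5, b_0 = Δ_0 - h_0(2M_0 + M_1)/6 = 51/5.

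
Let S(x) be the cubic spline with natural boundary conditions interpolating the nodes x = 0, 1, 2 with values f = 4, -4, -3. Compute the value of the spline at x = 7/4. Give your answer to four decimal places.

-3.7773

With σ_i denoting the second derivative at x_i, h_i = 1, 1, and Δ_i = (y_(i+1) − y_i)/h_i = -8, 1:
  1·σ_0 + 4·σ_1 + 1·σ_2 = 6(Δ_1 - Δ_0) = 54
Natural end conditions: σ_0 = σ_2 = 0.
Solving the tridiagonal system: σ_0 = 0, σ_1 = 27/2, σ_2 = 0.
On [1, 2], S(x) = -4 - 7/2·(x - 1) + 27/4·(x - 1)² - 9/4·(x - 1)³.
With (x - 1) = 3/4: S(7/4) = -967/256.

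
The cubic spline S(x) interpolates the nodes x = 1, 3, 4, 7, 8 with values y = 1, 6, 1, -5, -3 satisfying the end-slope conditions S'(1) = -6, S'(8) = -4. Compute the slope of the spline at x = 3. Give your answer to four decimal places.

-0.5318

Write M_i for S''(x_i). With h_i = 2, 1, 3, 1 and divided differences Δ_i = 5/2, -5, -2, 2, the continuity of S' gives the tridiagonal system
  2·M_0 + 6·M_1 + 1·M_2 = 6(Δ_1 - Δ_0) = -45
  1·M_1 + 8·M_2 + 3·M_3 = 6(Δ_2 - Δ_1) = 18
  3·M_2 + 8·M_3 + 1·M_4 = 6(Δ_3 - Δ_2) = 24
Clamped end conditions give two more equations: 2h_0·M_0 + h_0·M_1 = 6(Δ_0 - S'(1)) = 51 and h_3·M_3 + 2h_3·M_4 = 6(S'(8) - Δ_3) = -36.
Forward elimination and back-substitution give M_0 = 4407/220, M_1 = -801/55, M_2 = 51/22, M_3 = 257/55, M_4 = -2237/110.
On [3, 4], S'(x) = b_1 + 2c_1·(x - 3) + 3d_1·(x - 3)² with b_1 = Δ_1 - h_1(2M_1 + M_2)/6 = -117/220, c_1 = M_1/2 = -801/110, d_1 = (M_2 - M_1)/(6h_1) = 619/220. So S'(3) = -117/220.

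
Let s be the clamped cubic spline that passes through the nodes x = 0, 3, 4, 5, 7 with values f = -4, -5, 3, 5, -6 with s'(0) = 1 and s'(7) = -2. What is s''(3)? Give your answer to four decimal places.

9.7089

Let σ_i = s''(x_i). Step sizes h_i = 3, 1, 1, 2; slopes of the chords Δ_i = (y_(i+1) - y_i)/h_i = -1/3, 8, 2, -11/2.
  3·σ_0 + 8·σ_1 + 1·σ_2 = 6(Δ_1 - Δ_0) = 50
  1·σ_1 + 4·σ_2 + 1·σ_3 = 6(Δ_2 - Δ_1) = -36
  1·σ_2 + 6·σ_3 + 2·σ_4 = 6(Δ_3 - Δ_2) = -45
Clamped end conditions give two more equations: 2h_0·σ_0 + h_0·σ_1 = 6(Δ_0 - s'(0)) = -8 and h_3·σ_3 + 2h_3·σ_4 = 6(s'(7) - Δ_3) = 21.
Solving the tridiagonal system: σ_0 = -2933/474, σ_1 = 767/79, σ_2 = -1439/158, σ_3 = -733/79, σ_4 = 3125/316.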